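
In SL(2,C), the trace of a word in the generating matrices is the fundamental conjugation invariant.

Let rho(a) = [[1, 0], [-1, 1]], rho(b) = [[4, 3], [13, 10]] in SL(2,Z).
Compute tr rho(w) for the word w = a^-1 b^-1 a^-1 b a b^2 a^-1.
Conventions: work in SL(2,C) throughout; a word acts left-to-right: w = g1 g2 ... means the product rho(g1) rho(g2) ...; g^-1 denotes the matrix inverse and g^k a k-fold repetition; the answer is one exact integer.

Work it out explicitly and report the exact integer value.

-2485

rho(a^-1) = [[1, 0], [1, 1]]
... * rho(b^-1) = [[10, -3], [-13, 4]]  ->  [[10, -3], [-3, 1]]
... * rho(a^-1) = [[1, 0], [1, 1]]  ->  [[7, -3], [-2, 1]]
... * rho(b) = [[4, 3], [13, 10]]  ->  [[-11, -9], [5, 4]]
... * rho(a) = [[1, 0], [-1, 1]]  ->  [[-2, -9], [1, 4]]
... * rho(b) = [[4, 3], [13, 10]]  ->  [[-125, -96], [56, 43]]
... * rho(b) = [[4, 3], [13, 10]]  ->  [[-1748, -1335], [783, 598]]
... * rho(a^-1) = [[1, 0], [1, 1]]  ->  [[-3083, -1335], [1381, 598]]
tr = -3083 + 598 = -2485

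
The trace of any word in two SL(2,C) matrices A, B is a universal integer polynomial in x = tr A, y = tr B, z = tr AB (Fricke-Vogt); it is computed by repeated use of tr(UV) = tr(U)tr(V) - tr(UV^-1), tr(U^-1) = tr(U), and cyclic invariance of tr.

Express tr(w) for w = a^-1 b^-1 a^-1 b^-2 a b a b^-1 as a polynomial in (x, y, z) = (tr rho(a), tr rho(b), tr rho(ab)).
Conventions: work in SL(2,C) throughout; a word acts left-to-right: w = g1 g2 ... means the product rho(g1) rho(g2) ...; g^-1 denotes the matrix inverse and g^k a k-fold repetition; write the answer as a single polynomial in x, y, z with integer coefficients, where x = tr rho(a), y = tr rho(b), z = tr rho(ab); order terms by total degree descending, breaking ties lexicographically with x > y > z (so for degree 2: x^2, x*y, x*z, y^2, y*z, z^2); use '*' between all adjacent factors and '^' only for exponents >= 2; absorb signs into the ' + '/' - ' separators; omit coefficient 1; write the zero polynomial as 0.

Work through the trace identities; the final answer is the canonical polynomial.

x*y^2*z^3 - x^2*y*z^2 - y^3*z^2 - y*z^4 + y^3 + 4*y*z^2 - 3*y

apply: trace(a b a) = trace(a)*trace(b a) - trace(b)   [square of a] = x*z - y
trace(a b a b) = trace(b a)*trace(b a) - trace(1)   [split at a repeated b] = z^2 - 2
use: trace(a b a b^-1) = trace(a b a)*trace(b) - trace(a b a b)   [inverse elimination on b] = x*y*z - y^2 - z^2 + 2
use: trace(b^-1 a b a b^-1) = trace(a b a b^-1)*trace(b) - trace(a b a)   [inverse elimination on b] = x*y^2*z - y^3 - y*z^2 - x*z + 3*y
apply: trace(b^-1 a b a b^-2) = trace(b^-1 a b a b^-1)*trace(b) - trace(b^-1 a b a)   [inverse elimination on b] = x*y^3*z - y^4 - y^2*z^2 - 2*x*y*z + 4*y^2 + z^2 - 2
trace(a^2 b a) = trace(a)*trace(b a^2) - trace(b a)   [square of a] = x^2*z - x*y - z
trace(b a b) = trace(b)*trace(a b) - trace(a)   [square of b] = y*z - x
trace(a^2 b a b) = trace(a)*trace(b a b a) - trace(b a b)   [square of a] = x*z^2 - y*z - x
trace(b^-1 a^2 b a) = trace(a^2 b a)*trace(b) - trace(a^2 b a b)   [inverse elimination on b] = x^2*y*z - x*y^2 - x*z^2 + x
trace(a b a b^-2 a) = trace(b^-1 a^2 b a)*trace(b) - trace(b^-1 a^2 b a b)   [inverse elimination on b] = x^2*y^2*z - x*y^3 - x*y*z^2 - x^2*z + 2*x*y + z
trace(a b a b a b) = trace(b a)*trace(b a b a) - trace(b^-1 a^-1)   [split at a repeated b] = z^3 - 3*z
trace(b^-1 a b a b a) = trace(a b a b a)*trace(b) - trace(a b a b a b)   [inverse elimination on b] = x*y*z^2 - y^2*z - z^3 - x*y + 3*z
apply: trace(a b a b^-2 a b) = trace(b^-1 a b a b a)*trace(b) - trace(b^-1 a b a b a b)   [inverse elimination on b] = x*y^2*z^2 - y^3*z - y*z^3 - x*y^2 - x*z^2 + 4*y*z + x
apply: trace(b^-1 a b a b^-2 a) = trace(a b a b^-2 a)*trace(b) - trace(a b a b^-2 a b)   [inverse elimination on b] = x^2*y^3*z - x*y^4 - 2*x*y^2*z^2 - x^2*y*z + y^3*z + y*z^3 + 3*x*y^2 + x*z^2 - 3*y*z - x
use: trace(b^-1 a b a b^-2 a^-1) = trace(b^-1 a b a b^-2)*trace(a) - trace(b^-1 a b a b^-2 a)   [inverse elimination on a] = x*y^2*z^2 - x^2*y*z - y^3*z - y*z^3 + x*y^2 + 3*y*z - x
use: trace(a b^-1) = trace(a)*trace(b) - trace(a b)   [inverse elimination on b] = x*y - z
apply: trace(b^-1 a^-1 b^-2 a b a b^-1) = trace(b^-1 a b a b^-2 a^-1)*trace(b) - trace(b^-1 a b a b^-2 a^-1 b)   [inverse elimination on b] = x*y^3*z^2 - x^2*y^2*z - y^4*z - y^2*z^3 + x*y^3 + 3*y^2*z - 2*x*y + z
use: trace(a^2) = trace(a)*trace(a) - trace(1)   [square of a] = x^2 - 2
trace(b a^2 b) = trace(b)*trace(a^2 b) - trace(a^2)   [square of b] = x*y*z - x^2 - y^2 + 2
trace(a b a^2 b a) = trace(a)*trace(b a^2 b a) - trace(b a^2 b)   [square of a] = x^2*z^2 - 2*x*y*z + y^2 - 2
use: trace(b a b a b) = trace(b)*trace(a b a b) - trace(a b a)   [square of b] = y*z^2 - x*z - y
apply: trace(a b a^2 b a b) = trace(a)*trace(b a b a b a) - trace(b a b a b)   [square of a] = x*z^3 - y*z^2 - 2*x*z + y
apply: trace(a b a b^-1 a b a) = trace(a b a^2 b a)*trace(b) - trace(a b a^2 b a b)   [inverse elimination on b] = x^2*y*z^2 - 2*x*y^2*z - x*z^3 + y^3 + y*z^2 + 2*x*z - 3*y
apply: trace(a b a b a b a b) = trace(a b a b a b)*trace(a b) - trace(b a b a)   [split at a repeated a] = z^4 - 4*z^2 + 2
trace(a b a b^-1 a b a b) = trace(a b a b a b a)*trace(b) - trace(a b a b a b a b)   [inverse elimination on b] = x*y*z^3 - y^2*z^2 - z^4 - 2*x*y*z + y^2 + 4*z^2 - 2
trace(b^-1 a b a b^-1 a b a) = trace(a b a b^-1 a b a)*trace(b) - trace(a b a b^-1 a b a b)   [inverse elimination on b] = x^2*y^2*z^2 - 2*x*y^3*z - 2*x*y*z^3 + y^4 + 2*y^2*z^2 + z^4 + 4*x*y*z - 4*y^2 - 4*z^2 + 2
trace(a b a b^-1 a b a^-1 b^-1) = trace(b^-1 a b a b^-1 a b)*trace(a) - trace(b^-1 a b a b^-1 a b a)   [inverse elimination on a] = -x^2*y^2*z^2 + x^3*y*z + 2*x*y^3*z + 2*x*y*z^3 - x^2*y^2 - x^2*z^2 - y^4 - 2*y^2*z^2 - z^4 - 4*x*y*z + x^2 + 4*y^2 + 4*z^2 - 2
apply: trace(b a b^-1 a b) = trace(a b^2 a)*trace(b) - trace(a b^2 a b)   [inverse elimination on b] = x*y^2*z - x^2*y - y^3 - y*z^2 + x*z + 3*y
trace(a^-1 b^-2 a b a b^-1 a b) = trace(a b a b^-1 a b a^-1 b^-1)*trace(b) - trace(a b a b^-1 a b a^-1)   [inverse elimination on b] = -x^2*y^3*z^2 + x^3*y^2*z + 2*x*y^4*z + 2*x*y^2*z^3 - x^2*y^3 - x^2*y*z^2 - y^5 - 2*y^3*z^2 - y*z^4 - 5*x*y^2*z + 2*x^2*y + 5*y^3 + 5*y*z^2 - x*z - 5*y
trace(b^-1 a^-1 b^-2 a b a b^-1 a) = trace(a^-1 b^-2 a b a b^-1 a)*trace(b) - trace(a^-1 b^-2 a b a b^-1 a b)   [inverse elimination on b] = x^2*y^3*z^2 - x^3*y^2*z - x*y^4*z - 2*x*y^2*z^3 + x^2*y^3 + x^2*y*z^2 + y^3*z^2 + y*z^4 + 3*x*y^2*z - 2*x^2*y - y^3 - 4*y*z^2 + x*z + 3*y
trace(a^-1 b^-1 a^-1 b^-2 a b a b^-1) = trace(b^-1 a^-1 b^-2 a b a b^-1)*trace(a) - trace(b^-1 a^-1 b^-2 a b a b^-1 a)   [inverse elimination on a] = x*y^2*z^3 - x^2*y*z^2 - y^3*z^2 - y*z^4 + y^3 + 4*y*z^2 - 3*y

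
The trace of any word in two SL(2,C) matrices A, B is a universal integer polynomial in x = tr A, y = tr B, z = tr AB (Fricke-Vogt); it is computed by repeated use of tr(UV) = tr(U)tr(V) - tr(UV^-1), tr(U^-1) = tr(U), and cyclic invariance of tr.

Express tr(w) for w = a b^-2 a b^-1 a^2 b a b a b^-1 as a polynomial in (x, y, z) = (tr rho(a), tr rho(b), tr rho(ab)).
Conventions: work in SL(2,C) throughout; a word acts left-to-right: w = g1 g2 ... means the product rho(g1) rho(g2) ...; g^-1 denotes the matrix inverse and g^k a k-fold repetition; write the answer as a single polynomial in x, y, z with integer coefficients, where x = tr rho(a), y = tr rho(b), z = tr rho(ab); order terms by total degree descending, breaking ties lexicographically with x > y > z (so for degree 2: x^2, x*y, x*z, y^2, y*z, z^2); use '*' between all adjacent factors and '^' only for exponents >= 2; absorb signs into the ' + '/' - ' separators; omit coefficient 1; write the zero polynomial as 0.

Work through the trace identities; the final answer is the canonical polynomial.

tr(b a b a) = tr(a b) * tr(a b) - tr(1) = z^2 - 2
tr(b a b) = tr(b) * tr(a b) - tr(a) = y*z - x
tr(a b a b a) = tr(a) * tr(b a b a) - tr(b a b) = x*z^2 - y*z - x
tr(b a b a^3) = tr(a) * tr(a b a b a) - tr(a b a b) = x^2*z^2 - x*y*z - x^2 - z^2 + 2
tr(b a b a^4) = tr(a) * tr(b a b a^3) - tr(b a b a^2) = x^3*z^2 - x^2*y*z - x^3 - 2*x*z^2 + y*z + 3*x
tr(a^2 b a b a^3) = tr(a) * tr(b a b a^4) - tr(b a b a^3) = x^4*z^2 - x^3*y*z - x^4 - 3*x^2*z^2 + 2*x*y*z + 4*x^2 + z^2 - 2
tr(b a b a b a) = tr(b a b a) * tr(b a) - tr(a b) = z^3 - 3*z
tr(a b a) = tr(a) * tr(b a) - tr(b) = x*z - y
tr(b a b a b) = tr(b) * tr(a b a b) - tr(a b a) = y*z^2 - x*z - y
tr(a b a b a b a) = tr(a) * tr(b a b a b a) - tr(b a b a b) = x*z^3 - y*z^2 - 2*x*z + y
tr(b a b a^3 b a) = tr(a) * tr(a b a b a b a) - tr(a b a b a b) = x^2*z^3 - x*y*z^2 - 2*x^2*z - z^3 + x*y + 3*z
tr(a b a^2) = tr(a) * tr(a b a) - tr(a b) = x^2*z - x*y - z
tr(b^2 a b a^2) = tr(b) * tr(a b a^2 b) - tr(a b a^2) = x*y*z^2 - x^2*z - y^2*z + z
tr(b a b a^3 b) = tr(a) * tr(b^2 a b a^2) - tr(b^2 a b a) = x^2*y*z^2 - x^3*z - x*y^2*z - y*z^2 + 2*x*z + y
tr(a^2 b a b a^3 b) = tr(a) * tr(b a b a^3 b a) - tr(b a b a^3 b) = x^3*z^3 - 2*x^2*y*z^2 - x^3*z + x*y^2*z - x*z^3 + x^2*y + y*z^2 + x*z - y
tr(a b^-1 a^2 b a b a^2) = tr(a^2 b a b a^3) * tr(b) - tr(a^2 b a b a^3 b) = x^4*y*z^2 - x^3*y^2*z - x^3*z^3 - x^4*y - x^2*y*z^2 + x^3*z + x*y^2*z + x*z^3 + 3*x^2*y - x*z - y
tr(a b a b a^2 b a) = tr(a) * tr(b a b a^2 b a) - tr(b a b a^2 b) = x^2*z^3 - 2*x*y*z^2 - x^2*z + y^2*z + x*y - z
tr(a^2 b a b a^2 b a) = tr(a) * tr(a b a b a^2 b a) - tr(a b a b a^2 b) = x^3*z^3 - 2*x^2*y*z^2 - x^3*z + x*y^2*z - x*z^3 + x^2*y + y*z^2 + x*z - y
tr(b a b a b a b a) = tr(b a b a b a) * tr(b a) - tr(a b a b) = z^4 - 4*z^2 + 2
tr(b a b a b a b) = tr(b) * tr(a b a b a b) - tr(a b a b a) = y*z^3 - x*z^2 - 2*y*z + x
tr(b a b a^2 b a b a) = tr(a) * tr(b a b a b a b a) - tr(b a b a b a b) = x*z^4 - y*z^3 - 3*x*z^2 + 2*y*z + x
tr(a^2) = tr(a) * tr(a) - tr(1) = x^2 - 2
tr(b a^2 b) = tr(b) * tr(a^2 b) - tr(a^2) = x*y*z - x^2 - y^2 + 2
tr(a b a^2 b a) = tr(a) * tr(b a^2 b a) - tr(b a^2 b) = x^2*z^2 - 2*x*y*z + y^2 - 2
tr(b a b a^2 b a b) = tr(b) * tr(a b a^2 b a b) - tr(a b a^2 b a) = x*y*z^3 - x^2*z^2 - y^2*z^2 + 2
tr(a^2 b a b a^2 b a b) = tr(a) * tr(b a b a^2 b a b a) - tr(b a b a^2 b a b) = x^2*z^4 - 2*x*y*z^3 - 2*x^2*z^2 + y^2*z^2 + 2*x*y*z + x^2 - 2
tr(a b^-1 a^2 b a b a^2 b) = tr(a^2 b a b a^2 b a) * tr(b) - tr(a^2 b a b a^2 b a b) = x^3*y*z^3 - 2*x^2*y^2*z^2 - x^2*z^4 - x^3*y*z + x*y^3*z + x*y*z^3 + x^2*y^2 + 2*x^2*z^2 - x*y*z - x^2 - y^2 + 2
tr(a b^-1 a b^-1 a^2 b a b a) = tr(a b^-1 a^2 b a b a^2) * tr(b) - tr(a b^-1 a^2 b a b a^2 b) = x^4*y^2*z^2 - x^3*y^3*z - 2*x^3*y*z^3 - x^4*y^2 + x^2*y^2*z^2 + x^2*z^4 + 2*x^3*y*z + 2*x^2*y^2 - 2*x^2*z^2 + x^2 - 2
tr(a^2 b a b a b a^2) = tr(a) * tr(a b a b a b a^2) - tr(a b a b a b a) = x^3*z^3 - x^2*y*z^2 - 2*x^3*z - 2*x*z^3 + x^2*y + y*z^2 + 5*x*z - y
tr(b a^2 b a b a b) = tr(b) * tr(a^2 b a b a b) - tr(a^2 b a b a) = x*y*z^3 - x^2*z^2 - y^2*z^2 - x*y*z + x^2 + y^2 + z^2 - 2
tr(a^2 b a b a b a^2 b) = tr(a) * tr(b a^2 b a b a b a) - tr(b a^2 b a b a b) = x^2*z^4 - 2*x*y*z^3 - 2*x^2*z^2 + y^2*z^2 + 3*x*y*z - y^2 - z^2 + 2
tr(a b^-1 a^2 b a b a b a) = tr(a^2 b a b a b a^2) * tr(b) - tr(a^2 b a b a b a^2 b) = x^3*y*z^3 - x^2*y^2*z^2 - x^2*z^4 - 2*x^3*y*z + x^2*y^2 + 2*x^2*z^2 + 2*x*y*z + z^2 - 2
tr(a^2 b a b a b a b a) = tr(a) * tr(b a b a b a b a^2) - tr(b a b a b a b a) = x^2*z^4 - x*y*z^3 - 3*x^2*z^2 - z^4 + 2*x*y*z + x^2 + 4*z^2 - 2
tr(b a b a b a b a b a) = tr(a b a b a b a b) * tr(a b) - tr(b a b a b a) = z^5 - 5*z^3 + 5*z
tr(b a b a b a b a b) = tr(b) * tr(a b a b a b a b) - tr(a b a b a b a) = y*z^4 - x*z^3 - 3*y*z^2 + 2*x*z + y
tr(a^2 b a b a b a b a b) = tr(a) * tr(b a b a b a b a b a) - tr(b a b a b a b a b) = x*z^5 - y*z^4 - 4*x*z^3 + 3*y*z^2 + 3*x*z - y
tr(a b^-1 a^2 b a b a b a b) = tr(a^2 b a b a b a b a) * tr(b) - tr(a^2 b a b a b a b a b) = x^2*y*z^4 - x*y^2*z^3 - x*z^5 - 3*x^2*y*z^2 + 2*x*y^2*z + 4*x*z^3 + x^2*y + y*z^2 - 3*x*z - y
tr(a b^-1 a b^-1 a^2 b a b a b) = tr(a b^-1 a^2 b a b a b a) * tr(b) - tr(a b^-1 a^2 b a b a b a b) = x^3*y^2*z^3 - x^2*y^3*z^2 - 2*x^2*y*z^4 - 2*x^3*y^2*z + x*y^2*z^3 + x*z^5 + x^2*y^3 + 5*x^2*y*z^2 - 4*x*z^3 - x^2*y + 3*x*z - y
tr(b^-1 a b^-1 a^2 b a b a b^-1 a) = tr(a b^-1 a b^-1 a^2 b a b a) * tr(b) - tr(a b^-1 a b^-1 a^2 b a b a b) = x^4*y^3*z^2 - x^3*y^4*z - 3*x^3*y^2*z^3 - x^4*y^3 + 2*x^2*y^3*z^2 + 3*x^2*y*z^4 + 4*x^3*y^2*z - x*y^2*z^3 - x*z^5 + x^2*y^3 - 7*x^2*y*z^2 + 4*x*z^3 + 2*x^2*y - 3*x*z - y
tr(a^2 b a b a b^-1 a^2) = tr(a^4 b a b a) * tr(b) - tr(a^4 b a b a b) = x^4*y*z^2 - x^3*y^2*z - x^3*z^3 - x^4*y - 2*x^2*y*z^2 + 2*x^3*z + 2*x*y^2*z + 2*x*z^3 + 3*x^2*y - 5*x*z - y
tr(a^2 b a b a b^-1 a^2 b) = tr(a^2 b a^2 b a b a) * tr(b) - tr(a^2 b a^2 b a b a b) = x^3*y*z^3 - 2*x^2*y^2*z^2 - x^2*z^4 - x^3*y*z + x*y^3*z + x*y*z^3 + x^2*y^2 + 2*x^2*z^2 - 2*x*y*z + z^2 - 2
tr(a b^-1 a^2 b a b a b^-1 a) = tr(a^2 b a b a b^-1 a^2) * tr(b) - tr(a^2 b a b a b^-1 a^2 b) = x^4*y^2*z^2 - x^3*y^3*z - 2*x^3*y*z^3 - x^4*y^2 + x^2*z^4 + 3*x^3*y*z + x*y^3*z + x*y*z^3 + 2*x^2*y^2 - 2*x^2*z^2 - 3*x*y*z - y^2 - z^2 + 2
tr(a b^-2 a b^-1 a^2 b a b a b^-1) = tr(b^-1 a b^-1 a^2 b a b a b^-1 a) * tr(b) - tr(b^-1 a b^-1 a^2 b a b a b^-1 a b) = x^4*y^4*z^2 - x^3*y^5*z - 3*x^3*y^3*z^3 - x^4*y^4 - x^4*y^2*z^2 + 2*x^2*y^4*z^2 + 3*x^2*y^2*z^4 + 5*x^3*y^3*z + 2*x^3*y*z^3 - x*y^3*z^3 - x*y*z^5 + x^4*y^2 + x^2*y^4 - 7*x^2*y^2*z^2 - x^2*z^4 - 3*x^3*y*z - x*y^3*z + 3*x*y*z^3 + 2*x^2*z^2 + z^2 - 2

x^4*y^4*z^2 - x^3*y^5*z - 3*x^3*y^3*z^3 - x^4*y^4 - x^4*y^2*z^2 + 2*x^2*y^4*z^2 + 3*x^2*y^2*z^4 + 5*x^3*y^3*z + 2*x^3*y*z^3 - x*y^3*z^3 - x*y*z^5 + x^4*y^2 + x^2*y^4 - 7*x^2*y^2*z^2 - x^2*z^4 - 3*x^3*y*z - x*y^3*z + 3*x*y*z^3 + 2*x^2*z^2 + z^2 - 2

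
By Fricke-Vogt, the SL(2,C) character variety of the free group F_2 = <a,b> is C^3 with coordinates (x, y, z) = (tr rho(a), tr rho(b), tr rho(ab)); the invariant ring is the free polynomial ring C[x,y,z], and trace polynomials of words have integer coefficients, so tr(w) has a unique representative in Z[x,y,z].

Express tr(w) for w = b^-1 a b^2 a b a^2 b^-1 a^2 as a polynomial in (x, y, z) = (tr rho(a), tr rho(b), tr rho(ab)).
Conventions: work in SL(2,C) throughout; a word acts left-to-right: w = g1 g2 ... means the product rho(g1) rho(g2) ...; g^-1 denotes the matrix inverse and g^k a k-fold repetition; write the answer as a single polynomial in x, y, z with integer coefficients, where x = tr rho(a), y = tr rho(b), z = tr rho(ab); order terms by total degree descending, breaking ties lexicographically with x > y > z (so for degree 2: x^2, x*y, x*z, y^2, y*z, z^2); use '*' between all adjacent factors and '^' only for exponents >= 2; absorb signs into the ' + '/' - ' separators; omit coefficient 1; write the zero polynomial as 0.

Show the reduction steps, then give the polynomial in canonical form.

tr(b a b a) = tr(a b) tr(a b) - tr(1)   [split at a repeated a] = z^2 - 2
and tr(b a b) = tr(b) tr(a b) - tr(a)   [square of b] = y*z - x
next, tr(a b a b a) = tr(a) tr(b a b a) - tr(b a b)   [square of a] = x*z^2 - y*z - x
and tr(a b a^3 b) = tr(a) tr(a b a b a) - tr(a b a b)   [square of a] = x^2*z^2 - x*y*z - x^2 - z^2 + 2
next, tr(a b a) = tr(a) tr(b a) - tr(b)   [square of a] = x*z - y
and tr(a^2 b a) = tr(a) tr(a b a) - tr(a b)   [square of a] = x^2*z - x*y - z
tr(a b a^3) = tr(a) tr(a^2 b a) - tr(a^2 b)   [square of a] = x^3*z - x^2*y - 2*x*z + y
and tr(a b^2 a b a^2) = tr(b) tr(a b a^3 b) - tr(a b a^3)   [square of b] = x^2*y*z^2 - x^3*z - x*y^2*z - y*z^2 + 2*x*z + y
tr(b^2 a b a) = tr(b) tr(a b a b) - tr(a b a)   [square of b] = y*z^2 - x*z - y
tr(b^2 a b) = tr(b) tr(b a b) - tr(b a)   [square of b] = y^2*z - x*y - z
tr(a b^2 a b a) = tr(a) tr(b^2 a b a) - tr(b^2 a b)   [square of a] = x*y*z^2 - x^2*z - y^2*z + z
tr(b^2 a b a^4) = tr(a) tr(a b^2 a b a^2) - tr(a b^2 a b a)   [square of a] = x^3*y*z^2 - x^4*z - x^2*y^2*z - 2*x*y*z^2 + 3*x^2*z + y^2*z + x*y - z
tr(a b^2 a b a^4) = tr(a) tr(b^2 a b a^4) - tr(b^2 a b a^3)   [square of a] = x^4*y*z^2 - x^5*z - x^3*y^2*z - 3*x^2*y*z^2 + 4*x^3*z + 2*x*y^2*z + x^2*y + y*z^2 - 3*x*z - y
tr(b a b a b a) = tr(a b a b) tr(a b) - tr(b a)   [split at a repeated a] = z^3 - 3*z
and tr(b a b a b a^2) = tr(a) tr(b a b a b a) - tr(b a b a b)   [square of a] = x*z^3 - y*z^2 - 2*x*z + y
next, tr(a^2 b a b a b a) = tr(a) tr(b a b a b a^2) - tr(b a b a b a)   [square of a] = x^2*z^3 - x*y*z^2 - 2*x^2*z - z^3 + x*y + 3*z
and tr(a b a^4 b a b) = tr(a) tr(a^2 b a b a b a) - tr(a^2 b a b a b)   [square of a] = x^3*z^3 - x^2*y*z^2 - 2*x^3*z - 2*x*z^3 + x^2*y + y*z^2 + 5*x*z - y
tr(b^2) = tr(b) tr(b) - tr(1)   [square of b] = y^2 - 2
tr(a b^2 a) = tr(a) tr(b^2 a) - tr(b^2)   [square of a] = x*y*z - x^2 - y^2 + 2
tr(b a^3 b) = tr(a) tr(a b^2 a) - tr(a b^2)   [square of a] = x^2*y*z - x^3 - x*y^2 - y*z + 3*x
next, tr(a^2 b a^2 b a) = tr(a) tr(b a^3 b a) - tr(b a^3 b)   [square of a] = x^3*z^2 - 2*x^2*y*z + x*y^2 - x*z^2 + y*z - x
tr(a^2 b a^2 b) = tr(a) tr(b a^2 b a) - tr(b a^2 b)   [square of a] = x^2*z^2 - 2*x*y*z + y^2 - 2
tr(a b a^4 b a) = tr(a) tr(a^2 b a^2 b a) - tr(a^2 b a^2 b)   [square of a] = x^4*z^2 - 2*x^3*y*z + x^2*y^2 - 2*x^2*z^2 + 3*x*y*z - x^2 - y^2 + 2
next, tr(a b^2 a b a^4 b) = tr(b) tr(a b a^4 b a b) - tr(a b a^4 b a)   [square of b] = x^3*y*z^3 - x^4*z^2 - x^2*y^2*z^2 - 2*x*y*z^3 + 2*x^2*z^2 + y^2*z^2 + 2*x*y*z + x^2 - 2
and tr(a^2 b^-1 a b^2 a b a^2) = tr(a b^2 a b a^4) tr(b) - tr(a b^2 a b a^4 b)   [inverse elimination on b] = x^4*y^2*z^2 - x^5*y*z - x^3*y^3*z - x^3*y*z^3 + x^4*z^2 - 2*x^2*y^2*z^2 + 4*x^3*y*z + 2*x*y^3*z + 2*x*y*z^3 + x^2*y^2 - 2*x^2*z^2 - 5*x*y*z - x^2 - y^2 + 2
tr(b a^2 b^2 a b a) = tr(b) tr(a b a b a^2 b) - tr(a b a b a^2)   [square of b] = x*y*z^3 - x^2*z^2 - y^2*z^2 - x*y*z + x^2 + y^2 + z^2 - 2
tr(b a^2 b^2 a b) = tr(b) tr(a^2 b^2 a b) - tr(a^2 b^2 a)   [square of b] = x*y^2*z^2 - 2*x^2*y*z - y^3*z + x^3 + x*y^2 + 2*y*z - 3*x
tr(b^2 a b a^2 b a^2) = tr(a) tr(b a^2 b^2 a b a) - tr(b a^2 b^2 a b)   [square of a] = x^2*y*z^3 - x^3*z^2 - 2*x*y^2*z^2 + x^2*y*z + y^3*z + x*z^2 - 2*y*z + x
tr(b a b^2 a b a) = tr(b) tr(a b a b a b) - tr(a b a b a)   [square of b] = y*z^3 - x*z^2 - 2*y*z + x
tr(b a b^2 a b) = tr(b) tr(a b^2 a b) - tr(a b^2 a)   [square of b] = y^2*z^2 - 2*x*y*z + x^2 - 2
tr(b^2 a b a^2 b a) = tr(a) tr(b a b^2 a b a) - tr(b a b^2 a b)   [square of a] = x*y*z^3 - x^2*z^2 - y^2*z^2 + 2
tr(a b^2 a b a^2 b a^2) = tr(a) tr(b^2 a b a^2 b a^2) - tr(b^2 a b a^2 b a)   [square of a] = x^3*y*z^3 - x^4*z^2 - 2*x^2*y^2*z^2 + x^3*y*z + x*y^3*z - x*y*z^3 + 2*x^2*z^2 + y^2*z^2 - 2*x*y*z + x^2 - 2
tr(b a b a b a b a) = tr(b a b a b a) tr(b a) - tr(a b a b)   [split at a repeated b] = z^4 - 4*z^2 + 2
and tr(b a^2 b a b a b a) = tr(a) tr(b a b a b a b a) - tr(b a b a b a b)   [square of a] = x*z^4 - y*z^3 - 3*x*z^2 + 2*y*z + x
next, tr(b a b a b^2) = tr(b) tr(a b a b^2) - tr(a b a b)   [square of b] = y^2*z^2 - x*y*z - y^2 - z^2 + 2
tr(b a^2 b a b a b) = tr(a) tr(b a b a b^2 a) - tr(b a b a b^2)   [square of a] = x*y*z^3 - x^2*z^2 - y^2*z^2 - x*y*z + x^2 + y^2 + z^2 - 2
tr(a b a^2 b a^2 b a b) = tr(a) tr(b a^2 b a b a b a) - tr(b a^2 b a b a b)   [square of a] = x^2*z^4 - 2*x*y*z^3 - 2*x^2*z^2 + y^2*z^2 + 3*x*y*z - y^2 - z^2 + 2
next, tr(b a^2 b a b) = tr(b) tr(a^2 b a b) - tr(a^2 b a)   [square of b] = x*y*z^2 - x^2*z - y^2*z + z
and tr(b a^2 b a^2 b a) = tr(a) tr(b a^2 b a b a) - tr(b a^2 b a b)   [square of a] = x^2*z^3 - 2*x*y*z^2 - x^2*z + y^2*z + x*y - z
tr(b^2 a^2 b) = tr(b) tr(b a^2 b) - tr(b a^2)   [square of b] = x*y^2*z - x^2*y - y^3 - x*z + 3*y
tr(b a^2 b a^2 b) = tr(a) tr(b^2 a^2 b a) - tr(b^2 a^2 b)   [square of a] = x^2*y*z^2 - x^3*z - 2*x*y^2*z + x^2*y + y^3 + 2*x*z - 3*y
and tr(a b a^2 b a^2 b a) = tr(a) tr(b a^2 b a^2 b a) - tr(b a^2 b a^2 b)   [square of a] = x^3*z^3 - 3*x^2*y*z^2 + 3*x*y^2*z - y^3 - 3*x*z + 3*y
tr(a b^2 a b a^2 b a^2 b) = tr(b) tr(a b a^2 b a^2 b a b) - tr(a b a^2 b a^2 b a)   [square of b] = x^2*y*z^4 - x^3*z^3 - 2*x*y^2*z^3 + x^2*y*z^2 + y^3*z^2 - y*z^2 + 3*x*z - y
tr(a^2 b^-1 a b^2 a b a^2 b) = tr(a b^2 a b a^2 b a^2) tr(b) - tr(a b^2 a b a^2 b a^2 b)   [inverse elimination on b] = x^3*y^2*z^3 - x^4*y*z^2 - 2*x^2*y^3*z^2 - x^2*y*z^4 + x^3*y^2*z + x^3*z^3 + x*y^4*z + x*y^2*z^3 + x^2*y*z^2 - 2*x*y^2*z + x^2*y + y*z^2 - 3*x*z - y
tr(b^-1 a b^2 a b a^2 b^-1 a^2) = tr(a^2 b^-1 a b^2 a b a^2) tr(b) - tr(a^2 b^-1 a b^2 a b a^2 b)   [inverse elimination on b] = x^4*y^3*z^2 - x^5*y^2*z - x^3*y^4*z - 2*x^3*y^2*z^3 + 2*x^4*y*z^2 + x^2*y*z^4 + 3*x^3*y^2*z - x^3*z^3 + x*y^4*z + x*y^2*z^3 + x^2*y^3 - 3*x^2*y*z^2 - 3*x*y^2*z - 2*x^2*y - y^3 - y*z^2 + 3*x*z + 3*y

x^4*y^3*z^2 - x^5*y^2*z - x^3*y^4*z - 2*x^3*y^2*z^3 + 2*x^4*y*z^2 + x^2*y*z^4 + 3*x^3*y^2*z - x^3*z^3 + x*y^4*z + x*y^2*z^3 + x^2*y^3 - 3*x^2*y*z^2 - 3*x*y^2*z - 2*x^2*y - y^3 - y*z^2 + 3*x*z + 3*y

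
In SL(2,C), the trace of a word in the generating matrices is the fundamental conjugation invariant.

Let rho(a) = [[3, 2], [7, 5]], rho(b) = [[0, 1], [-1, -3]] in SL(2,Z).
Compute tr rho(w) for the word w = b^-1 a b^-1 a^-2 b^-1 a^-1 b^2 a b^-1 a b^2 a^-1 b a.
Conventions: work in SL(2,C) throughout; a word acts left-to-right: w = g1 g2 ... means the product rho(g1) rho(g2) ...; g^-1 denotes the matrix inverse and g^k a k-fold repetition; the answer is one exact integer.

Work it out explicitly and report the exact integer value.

694805713

rho(b^-1) = [[-3, -1], [1, 0]]
... * rho(a) = [[3, 2], [7, 5]]  ->  [[-16, -11], [3, 2]]
... * rho(b^-1) = [[-3, -1], [1, 0]]  ->  [[37, 16], [-7, -3]]
... * rho(a^-1) = [[5, -2], [-7, 3]]  ->  [[73, -26], [-14, 5]]
... * rho(a^-1) = [[5, -2], [-7, 3]]  ->  [[547, -224], [-105, 43]]
... * rho(b^-1) = [[-3, -1], [1, 0]]  ->  [[-1865, -547], [358, 105]]
... * rho(a^-1) = [[5, -2], [-7, 3]]  ->  [[-5496, 2089], [1055, -401]]
... * rho(b) = [[0, 1], [-1, -3]]  ->  [[-2089, -11763], [401, 2258]]
... * rho(b) = [[0, 1], [-1, -3]]  ->  [[11763, 33200], [-2258, -6373]]
... * rho(a) = [[3, 2], [7, 5]]  ->  [[267689, 189526], [-51385, -36381]]
... * rho(b^-1) = [[-3, -1], [1, 0]]  ->  [[-613541, -267689], [117774, 51385]]
... * rho(a) = [[3, 2], [7, 5]]  ->  [[-3714446, -2565527], [713017, 492473]]
... * rho(b) = [[0, 1], [-1, -3]]  ->  [[2565527, 3982135], [-492473, -764402]]
... * rho(b) = [[0, 1], [-1, -3]]  ->  [[-3982135, -9380878], [764402, 1800733]]
... * rho(a^-1) = [[5, -2], [-7, 3]]  ->  [[45755471, -20178364], [-8783121, 3873395]]
... * rho(b) = [[0, 1], [-1, -3]]  ->  [[20178364, 106290563], [-3873395, -20403306]]
... * rho(a) = [[3, 2], [7, 5]]  ->  [[804569033, 571809543], [-154443327, -109763320]]
tr = 804569033 + -109763320 = 694805713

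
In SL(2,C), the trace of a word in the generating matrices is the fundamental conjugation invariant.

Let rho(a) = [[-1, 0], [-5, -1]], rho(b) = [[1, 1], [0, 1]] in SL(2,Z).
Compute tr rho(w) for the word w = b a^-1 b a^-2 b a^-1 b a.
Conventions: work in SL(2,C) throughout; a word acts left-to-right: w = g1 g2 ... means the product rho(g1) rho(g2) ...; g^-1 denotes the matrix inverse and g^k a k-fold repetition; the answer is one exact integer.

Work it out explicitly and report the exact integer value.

rho(b) = [[1, 1], [0, 1]]
... * rho(a^-1) = [[-1, 0], [5, -1]]  ->  [[4, -1], [5, -1]]
... * rho(b) = [[1, 1], [0, 1]]  ->  [[4, 3], [5, 4]]
... * rho(a^-1) = [[-1, 0], [5, -1]]  ->  [[11, -3], [15, -4]]
... * rho(a^-1) = [[-1, 0], [5, -1]]  ->  [[-26, 3], [-35, 4]]
... * rho(b) = [[1, 1], [0, 1]]  ->  [[-26, -23], [-35, -31]]
... * rho(a^-1) = [[-1, 0], [5, -1]]  ->  [[-89, 23], [-120, 31]]
... * rho(b) = [[1, 1], [0, 1]]  ->  [[-89, -66], [-120, -89]]
... * rho(a) = [[-1, 0], [-5, -1]]  ->  [[419, 66], [565, 89]]
tr = 419 + 89 = 508

508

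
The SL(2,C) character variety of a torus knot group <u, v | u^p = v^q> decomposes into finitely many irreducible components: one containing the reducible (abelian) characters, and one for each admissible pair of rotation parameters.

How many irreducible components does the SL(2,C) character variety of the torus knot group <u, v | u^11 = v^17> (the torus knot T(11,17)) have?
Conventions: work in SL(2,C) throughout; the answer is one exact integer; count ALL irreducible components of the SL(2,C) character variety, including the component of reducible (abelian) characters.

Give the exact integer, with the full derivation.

In the torus knot group T(11,17), u^11 = v^17 is central, so an irreducible representation sends it to +I or -I (Schur).
So on each irreducible component the traces are pinned: tr(u) = 2*cos(pi*alpha/11) with 1 <= alpha <= 10, tr(v) = 2*cos(pi*beta/17) with 1 <= beta <= 16.
Consistency of u^11 = (-1)^alpha I with v^17 = (-1)^beta I forces alpha = beta (mod 2).
Enumerate parity-matched pairs: 5*8 odd-odd plus 5*8 even-even gives 80.
components with irreducible characters: 80; plus the single component of reducible (abelian) characters: total 81.

81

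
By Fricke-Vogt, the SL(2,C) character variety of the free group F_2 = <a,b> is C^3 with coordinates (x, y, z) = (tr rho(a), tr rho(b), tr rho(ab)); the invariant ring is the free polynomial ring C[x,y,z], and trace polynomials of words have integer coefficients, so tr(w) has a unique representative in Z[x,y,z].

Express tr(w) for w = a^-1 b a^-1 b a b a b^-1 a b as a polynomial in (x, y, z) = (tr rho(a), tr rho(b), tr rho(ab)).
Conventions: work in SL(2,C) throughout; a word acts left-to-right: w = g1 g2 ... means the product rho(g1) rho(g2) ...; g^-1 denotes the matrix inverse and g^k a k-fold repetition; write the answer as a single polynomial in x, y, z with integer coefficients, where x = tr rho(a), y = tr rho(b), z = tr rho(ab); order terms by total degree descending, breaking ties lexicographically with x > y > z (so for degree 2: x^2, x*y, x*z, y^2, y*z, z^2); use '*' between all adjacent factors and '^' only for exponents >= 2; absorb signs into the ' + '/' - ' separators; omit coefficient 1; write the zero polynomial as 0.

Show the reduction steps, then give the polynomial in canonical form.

x^3*y^3*z^2 - x^4*y^2*z - x^2*y^4*z - 3*x^2*y^2*z^3 + 2*x^3*y*z^2 + 2*x*y^3*z^2 + 3*x*y*z^4 + 5*x^2*y^2*z - x^2*z^3 - y^2*z^3 - z^5 - x^3*y - x*y^3 - 10*x*y*z^2 + x^2*z + 2*y^2*z + 5*z^3 + 3*x*y - 5*z

trace(b a b a) = trace(a b)*trace(a b) - trace(1)   [split at repeated a] = z^2 - 2
trace(b a b) = trace(b)*trace(a b) - trace(a) = y*z - x
trace(a b a^2 b) = trace(a)*trace(b a b a) - trace(b a b) = x*z^2 - y*z - x
trace(a b a) = trace(a)*trace(b a) - trace(b) = x*z - y
trace(a b a^2) = trace(a)*trace(a b a) - trace(a b) = x^2*z - x*y - z
trace(a b a^2 b^2) = trace(b)*trace(a b a^2 b) - trace(a b a^2) = x*y*z^2 - x^2*z - y^2*z + z
trace(a b^3 a b a) = trace(b)*trace(a b a^2 b^2) - trace(a b a^2 b) = x*y^2*z^2 - x^2*y*z - y^3*z - x*z^2 + 2*y*z + x
next, trace(a b a b a b) = trace(a b)*trace(a b a b) - trace(a^-1 b^-1)   [split at repeated a] = z^3 - 3*z
next, trace(b a b a b a b) = trace(b)*trace(a b a b a b) - trace(a b a b a) = y*z^3 - x*z^2 - 2*y*z + x
next, trace(a b^3 a b a b) = trace(b)*trace(b a b a b a b) - trace(b a b a b a) = y^2*z^3 - x*y*z^2 - 2*y^2*z - z^3 + x*y + 3*z
and trace(b^2 a b a b^-1 a b) = trace(a b^3 a b a)*trace(b) - trace(a b^3 a b a b) = x*y^3*z^2 - x^2*y^2*z - y^4*z - y^2*z^3 + 4*y^2*z + z^3 - 3*z
trace(b a b a b) = trace(b)*trace(a b a b) - trace(a b a) = y*z^2 - x*z - y
and trace(a b a^2 b a b) = trace(a)*trace(b a b a b a) - trace(b a b a b) = x*z^3 - y*z^2 - 2*x*z + y
trace(a^2) = trace(a)*trace(a) - trace(1) = x^2 - 2
trace(b a^2 b) = trace(b)*trace(a^2 b) - trace(a^2) = x*y*z - x^2 - y^2 + 2
trace(a b a^2 b a) = trace(a)*trace(b a^2 b a) - trace(b a^2 b) = x^2*z^2 - 2*x*y*z + y^2 - 2
trace(a b a b^2 a b a) = trace(b)*trace(a b a^2 b a b) - trace(a b a^2 b a) = x*y*z^3 - x^2*z^2 - y^2*z^2 + 2
trace(a b a b a b a b) = trace(b a b a b a)*trace(b a) - trace(a b a b)   [split at repeated b] = z^4 - 4*z^2 + 2
trace(a b a b^2 a b a b) = trace(b)*trace(a b a b a b a b) - trace(a b a b a b a) = y*z^4 - x*z^3 - 3*y*z^2 + 2*x*z + y
and trace(b^2 a b a b^-1 a b a) = trace(a b a b^2 a b a)*trace(b) - trace(a b a b^2 a b a b) = x*y^2*z^3 - x^2*y*z^2 - y^3*z^2 - y*z^4 + x*z^3 + 3*y*z^2 - 2*x*z + y
trace(b a b a b^-1 a b a^-1 b) = trace(b^2 a b a b^-1 a b)*trace(a) - trace(b^2 a b a b^-1 a b a) = x^2*y^3*z^2 - x^3*y^2*z - x*y^4*z - 2*x*y^2*z^3 + x^2*y*z^2 + y^3*z^2 + y*z^4 + 4*x*y^2*z - 3*y*z^2 - x*z - y
next, trace(a b a b a^2) = trace(a)*trace(b a b a^2) - trace(b a b a) = x^2*z^2 - x*y*z - x^2 - z^2 + 2
trace(a b^2 a b a b a) = trace(b)*trace(a b a b a^2 b) - trace(a b a b a^2) = x*y*z^3 - x^2*z^2 - y^2*z^2 - x*y*z + x^2 + y^2 + z^2 - 2
trace(b a b a b a b^-1 a b) = trace(a b^2 a b a b a)*trace(b) - trace(a b^2 a b a b a b) = x*y^2*z^3 - x^2*y*z^2 - y^3*z^2 - y*z^4 - x*y^2*z + x*z^3 + x^2*y + y^3 + 4*y*z^2 - 2*x*z - 3*y
and trace(a b a b a b a b a) = trace(a)*trace(b a b a b a b a) - trace(b a b a b a b) = x*z^4 - y*z^3 - 3*x*z^2 + 2*y*z + x
and trace(a b a b a b a b a b) = trace(a b a b a b)*trace(a b a b) - trace(b a)   [split at repeated a] = z^5 - 5*z^3 + 5*z
next, trace(b a b a b a b^-1 a b a) = trace(a b a b a b a b a)*trace(b) - trace(a b a b a b a b a b) = x*y*z^4 - y^2*z^3 - z^5 - 3*x*y*z^2 + 2*y^2*z + 5*z^3 + x*y - 5*z
and trace(b a b a b^-1 a b a^-1 b a) = trace(b a b a b a b^-1 a b)*trace(a) - trace(b a b a b a b^-1 a b a) = x^2*y^2*z^3 - x^3*y*z^2 - x*y^3*z^2 - 2*x*y*z^4 - x^2*y^2*z + x^2*z^3 + y^2*z^3 + z^5 + x^3*y + x*y^3 + 7*x*y*z^2 - 2*x^2*z - 2*y^2*z - 5*z^3 - 4*x*y + 5*z
and trace(a^-1 b a^-1 b a b a b^-1 a b) = trace(b a b a b^-1 a b a^-1 b)*trace(a) - trace(b a b a b^-1 a b a^-1 b a) = x^3*y^3*z^2 - x^4*y^2*z - x^2*y^4*z - 3*x^2*y^2*z^3 + 2*x^3*y*z^2 + 2*x*y^3*z^2 + 3*x*y*z^4 + 5*x^2*y^2*z - x^2*z^3 - y^2*z^3 - z^5 - x^3*y - x*y^3 - 10*x*y*z^2 + x^2*z + 2*y^2*z + 5*z^3 + 3*x*y - 5*z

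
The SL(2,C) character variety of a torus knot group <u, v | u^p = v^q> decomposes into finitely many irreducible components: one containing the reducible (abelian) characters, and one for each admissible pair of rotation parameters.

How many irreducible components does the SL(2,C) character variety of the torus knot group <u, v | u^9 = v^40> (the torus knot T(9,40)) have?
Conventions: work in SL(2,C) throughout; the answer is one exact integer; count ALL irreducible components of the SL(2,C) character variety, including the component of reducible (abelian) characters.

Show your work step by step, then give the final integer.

157

For T(9,40): irreducibility forces the central element u^9 = v^40 to one of +I, -I.
This locks tr(u) to 2*cos(pi*alpha/9), alpha in 1..8, and tr(v) to 2*cos(pi*beta/40), beta in 1..39, on each component of irreducible characters.
u^9 = (-1)^alpha I and v^40 = (-1)^beta I must agree, so alpha and beta have equal parity.
Counting: 4 odd alphas x 20 odd betas + 4 even alphas x 19 even betas = 80 + 76 = 156.
That is 156 components of irreducible characters, and with the reducible (abelian) component the total is 157.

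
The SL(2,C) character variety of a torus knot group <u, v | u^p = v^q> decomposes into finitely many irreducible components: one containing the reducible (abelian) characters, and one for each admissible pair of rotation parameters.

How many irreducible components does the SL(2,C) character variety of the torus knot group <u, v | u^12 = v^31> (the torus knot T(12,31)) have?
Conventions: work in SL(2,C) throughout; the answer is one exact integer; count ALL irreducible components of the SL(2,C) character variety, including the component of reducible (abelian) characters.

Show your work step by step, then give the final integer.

Gamma = < u, v | u^12 = v^31 > (torus knot T(12,31)); the central element u^12 = v^31 acts as +I or -I in any irreducible SL(2,C) representation.
On an irreducible component, tr(u) is locked at 2*cos(pi*alpha/12) for some alpha in 1..11, and tr(v) at 2*cos(pi*beta/31) for some beta in 1..30.
Consistency of u^12 = (-1)^alpha I with v^31 = (-1)^beta I forces alpha = beta (mod 2).
count pairs: odd alpha (6 choices) x odd beta (15), plus even alpha (5) x even beta (15): 6*15 + 5*15 = 165.
components with irreducible characters: 165; plus the single component of reducible (abelian) characters: total 166.

166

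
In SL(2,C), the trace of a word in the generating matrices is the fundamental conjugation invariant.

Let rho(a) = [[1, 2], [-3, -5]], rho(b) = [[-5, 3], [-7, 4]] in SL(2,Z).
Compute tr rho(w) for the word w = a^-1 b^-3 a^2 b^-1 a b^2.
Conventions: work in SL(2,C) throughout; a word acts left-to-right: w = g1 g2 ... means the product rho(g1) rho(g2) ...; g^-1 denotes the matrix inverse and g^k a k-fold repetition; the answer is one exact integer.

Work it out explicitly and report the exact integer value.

2702

rho(a^-1) = [[-5, -2], [3, 1]]
... * rho(b^-1) = [[4, -3], [7, -5]]  ->  [[-34, 25], [19, -14]]
... * rho(b^-1) = [[4, -3], [7, -5]]  ->  [[39, -23], [-22, 13]]
... * rho(b^-1) = [[4, -3], [7, -5]]  ->  [[-5, -2], [3, 1]]
... * rho(a) = [[1, 2], [-3, -5]]  ->  [[1, 0], [0, 1]]
... * rho(a) = [[1, 2], [-3, -5]]  ->  [[1, 2], [-3, -5]]
... * rho(b^-1) = [[4, -3], [7, -5]]  ->  [[18, -13], [-47, 34]]
... * rho(a) = [[1, 2], [-3, -5]]  ->  [[57, 101], [-149, -264]]
... * rho(b) = [[-5, 3], [-7, 4]]  ->  [[-992, 575], [2593, -1503]]
... * rho(b) = [[-5, 3], [-7, 4]]  ->  [[935, -676], [-2444, 1767]]
tr = 935 + 1767 = 2702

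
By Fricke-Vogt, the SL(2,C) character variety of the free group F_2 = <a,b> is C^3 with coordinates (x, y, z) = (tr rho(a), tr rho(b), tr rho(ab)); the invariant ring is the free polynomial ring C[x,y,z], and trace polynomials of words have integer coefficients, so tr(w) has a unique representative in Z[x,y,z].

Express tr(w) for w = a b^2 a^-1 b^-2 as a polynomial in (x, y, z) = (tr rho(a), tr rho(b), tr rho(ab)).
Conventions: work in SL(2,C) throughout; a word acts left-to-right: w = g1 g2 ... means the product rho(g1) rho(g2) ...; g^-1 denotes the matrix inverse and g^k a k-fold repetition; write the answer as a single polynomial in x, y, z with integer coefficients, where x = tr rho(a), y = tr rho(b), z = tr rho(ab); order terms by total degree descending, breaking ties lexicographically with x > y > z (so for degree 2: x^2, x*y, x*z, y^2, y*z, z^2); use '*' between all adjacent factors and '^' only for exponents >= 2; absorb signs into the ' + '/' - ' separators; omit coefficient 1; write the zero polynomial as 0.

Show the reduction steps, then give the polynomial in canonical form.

-x*y^3*z + x^2*y^2 + y^4 + y^2*z^2 - 4*y^2 + 2

and tr(b^2) = tr(b) * tr(b) - tr(1) = y^2 - 2
tr(a b^2) = tr(b) * tr(a b) - tr(a) = y*z - x
tr(b a b^2) = tr(b) * tr(a b^2) - tr(a b) = y^2*z - x*y - z
and tr(a b a b) = tr(a b) * tr(a b) - tr(1)   [split at repeated a] = z^2 - 2
and tr(a b a) = tr(a) * tr(b a) - tr(b) = x*z - y
tr(b a b^2 a) = tr(b) * tr(a b a b) - tr(a b a) = y*z^2 - x*z - y
next, tr(a b^2 a^-1 b) = tr(b a b^2) * tr(a) - tr(b a b^2 a) = x*y^2*z - x^2*y - y*z^2 + y
tr(b^-1 a b^2 a^-1) = tr(a b^2 a^-1) * tr(b) - tr(a b^2 a^-1 b) = -x*y^2*z + x^2*y + y^3 + y*z^2 - 3*y
and tr(a b^2 a^-1 b^-2) = tr(b^-1 a b^2 a^-1) * tr(b) - tr(b^-1 a b^2 a^-1 b) = -x*y^3*z + x^2*y^2 + y^4 + y^2*z^2 - 4*y^2 + 2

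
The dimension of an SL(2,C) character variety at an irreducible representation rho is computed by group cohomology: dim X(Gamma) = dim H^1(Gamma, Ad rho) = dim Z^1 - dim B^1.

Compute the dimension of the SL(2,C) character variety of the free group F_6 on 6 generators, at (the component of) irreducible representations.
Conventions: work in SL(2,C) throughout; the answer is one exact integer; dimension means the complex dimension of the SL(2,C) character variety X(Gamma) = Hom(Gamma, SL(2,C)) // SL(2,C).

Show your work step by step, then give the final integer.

15

The free group F_6: 6 generators, no relators.
A cocycle picks one sl_2 vector per generator freely, giving dim Z^1 = 3*6 = 18.
At an irreducible rho the centralizer of the image in sl_2 is 0, so the coboundary map sl_2 -> Z^1 is injective: dim B^1 = 3.
dim X = dim H^1 = dim Z^1 - dim B^1 = 18 - 3 = 15.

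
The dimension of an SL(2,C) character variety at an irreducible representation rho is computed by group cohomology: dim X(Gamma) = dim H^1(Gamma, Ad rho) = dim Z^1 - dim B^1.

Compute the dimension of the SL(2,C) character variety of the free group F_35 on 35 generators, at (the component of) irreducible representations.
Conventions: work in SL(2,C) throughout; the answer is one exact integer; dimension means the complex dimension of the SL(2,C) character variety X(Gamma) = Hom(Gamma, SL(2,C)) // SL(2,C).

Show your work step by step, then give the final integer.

102

The free group F_35: 35 generators, no relators.
Z^1(Gamma, Ad rho) = (sl_2)^35: a cocycle is a free choice of one sl_2 vector per generator, so dim Z^1 = 3*35 = 105.
dim B^1 = 3: the coboundary map is injective because an irreducible image has centralizer 0 in sl_2.
dim H^1 = 105 - 3 = 102, which is dim X.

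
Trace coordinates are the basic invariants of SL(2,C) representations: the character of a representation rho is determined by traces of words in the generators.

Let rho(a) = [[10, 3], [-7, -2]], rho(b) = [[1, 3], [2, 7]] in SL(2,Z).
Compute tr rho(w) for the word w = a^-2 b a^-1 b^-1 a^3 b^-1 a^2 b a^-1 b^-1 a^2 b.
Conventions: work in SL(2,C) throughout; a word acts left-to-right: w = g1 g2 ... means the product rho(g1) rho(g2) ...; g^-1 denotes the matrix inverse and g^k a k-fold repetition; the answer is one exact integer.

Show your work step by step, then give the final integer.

rho(a^-1) = [[-2, -3], [7, 10]]
... * rho(a^-1) = [[-2, -3], [7, 10]]  ->  [[-17, -24], [56, 79]]
... * rho(b) = [[1, 3], [2, 7]]  ->  [[-65, -219], [214, 721]]
... * rho(a^-1) = [[-2, -3], [7, 10]]  ->  [[-1403, -1995], [4619, 6568]]
... * rho(b^-1) = [[7, -3], [-2, 1]]  ->  [[-5831, 2214], [19197, -7289]]
... * rho(a) = [[10, 3], [-7, -2]]  ->  [[-73808, -21921], [242993, 72169]]
... * rho(a) = [[10, 3], [-7, -2]]  ->  [[-584633, -177582], [1924747, 584641]]
... * rho(a) = [[10, 3], [-7, -2]]  ->  [[-4603256, -1398735], [15154983, 4604959]]
... * rho(b^-1) = [[7, -3], [-2, 1]]  ->  [[-29425322, 12411033], [96874963, -40859990]]
... * rho(a) = [[10, 3], [-7, -2]]  ->  [[-381130451, -113098032], [1254769560, 372344869]]
... * rho(a) = [[10, 3], [-7, -2]]  ->  [[-3019618286, -917195289], [9941281517, 3019618942]]
... * rho(b) = [[1, 3], [2, 7]]  ->  [[-4854008864, -15479221881], [15980519401, 50961177145]]
... * rho(a^-1) = [[-2, -3], [7, 10]]  ->  [[-98646535439, -140230192218], [324767201213, 461670213247]]
... * rho(b^-1) = [[7, -3], [-2, 1]]  ->  [[-410065363637, 155709414099], [1350029981997, -512631390392]]
... * rho(a) = [[10, 3], [-7, -2]]  ->  [[-5190619535063, -1541614919109], [17088719552714, 5075352726775]]
... * rho(a) = [[10, 3], [-7, -2]]  ->  [[-41114890916867, -12488628766971], [135359726439715, 41115453204592]]
... * rho(b) = [[1, 3], [2, 7]]  ->  [[-66092148450809, -210765074119398], [217590632848899, 693887351751289]]
tr = -66092148450809 + 693887351751289 = 627795203300480

627795203300480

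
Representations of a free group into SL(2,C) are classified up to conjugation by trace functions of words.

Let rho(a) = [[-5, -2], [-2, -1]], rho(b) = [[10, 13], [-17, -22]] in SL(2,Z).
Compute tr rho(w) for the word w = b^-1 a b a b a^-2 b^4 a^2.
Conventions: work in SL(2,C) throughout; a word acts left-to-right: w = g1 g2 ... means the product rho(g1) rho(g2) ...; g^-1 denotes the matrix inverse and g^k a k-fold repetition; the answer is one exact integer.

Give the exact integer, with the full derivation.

-222482134764

rho(b^-1) = [[-22, -13], [17, 10]]
... * rho(a) = [[-5, -2], [-2, -1]]  ->  [[136, 57], [-105, -44]]
... * rho(b) = [[10, 13], [-17, -22]]  ->  [[391, 514], [-302, -397]]
... * rho(a) = [[-5, -2], [-2, -1]]  ->  [[-2983, -1296], [2304, 1001]]
... * rho(b) = [[10, 13], [-17, -22]]  ->  [[-7798, -10267], [6023, 7930]]
... * rho(a^-1) = [[-1, 2], [2, -5]]  ->  [[-12736, 35739], [9837, -27604]]
... * rho(a^-1) = [[-1, 2], [2, -5]]  ->  [[84214, -204167], [-65045, 157694]]
... * rho(b) = [[10, 13], [-17, -22]]  ->  [[4312979, 5586456], [-3331248, -4314853]]
... * rho(b) = [[10, 13], [-17, -22]]  ->  [[-51839962, -66833305], [40040021, 51620542]]
... * rho(b) = [[10, 13], [-17, -22]]  ->  [[617766565, 796413204], [-477149004, -615131651]]
... * rho(b) = [[10, 13], [-17, -22]]  ->  [[-7361358818, -9490125143], [5685748027, 7329959270]]
... * rho(a) = [[-5, -2], [-2, -1]]  ->  [[55787044376, 24212842779], [-43088658675, -18701455324]]
... * rho(a) = [[-5, -2], [-2, -1]]  ->  [[-327360907438, -135786931531], [252846204023, 104878772674]]
tr = -327360907438 + 104878772674 = -222482134764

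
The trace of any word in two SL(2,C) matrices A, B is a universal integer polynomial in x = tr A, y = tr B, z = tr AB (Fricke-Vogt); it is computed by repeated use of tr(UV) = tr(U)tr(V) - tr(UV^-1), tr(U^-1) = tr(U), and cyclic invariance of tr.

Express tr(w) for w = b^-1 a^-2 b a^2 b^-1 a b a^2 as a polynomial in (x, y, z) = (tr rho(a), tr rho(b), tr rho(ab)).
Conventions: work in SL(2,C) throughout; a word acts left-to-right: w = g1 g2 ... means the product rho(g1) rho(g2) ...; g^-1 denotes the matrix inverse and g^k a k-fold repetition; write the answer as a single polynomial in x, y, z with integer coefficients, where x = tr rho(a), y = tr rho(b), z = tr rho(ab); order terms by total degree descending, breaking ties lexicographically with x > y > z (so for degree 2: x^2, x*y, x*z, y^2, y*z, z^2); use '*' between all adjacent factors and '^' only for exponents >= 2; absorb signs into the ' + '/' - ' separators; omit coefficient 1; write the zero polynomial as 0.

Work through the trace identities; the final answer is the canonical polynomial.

-x^5*y^2*z^2 + x^6*y*z + 2*x^4*y^3*z + 2*x^4*y*z^3 - x^5*y^2 - x^5*z^2 - x^3*y^4 - 2*x^3*y^2*z^2 - x^3*z^4 - 5*x^4*y*z + x^5 + 5*x^3*y^2 + 5*x^3*z^2 + 2*x^2*y*z - 5*x^3 - 2*x*y^2 - 2*x*z^2 + 5*x

trace(a b a) = trace(a) * trace(b a) - trace(b) = x*z - y
and trace(a^3 b) = trace(a) * trace(a b a) - trace(a b) = x^2*z - x*y - z
trace(a^2) = trace(a) * trace(a) - trace(1) = x^2 - 2
trace(a^3) = trace(a) * trace(a^2) - trace(a) = x^3 - 3*x
trace(a b^2 a^2) = trace(b) * trace(a^3 b) - trace(a^3) = x^2*y*z - x^3 - x*y^2 - y*z + 3*x
and trace(a b a b) = trace(b a) * trace(b a) - trace(1) = z^2 - 2
next, trace(b a b^2 a) = trace(b) * trace(a b a b) - trace(a b a) = y*z^2 - x*z - y
trace(b a b) = trace(b) * trace(a b) - trace(a) = y*z - x
and trace(b a b^2) = trace(b) * trace(b a b) - trace(b a) = y^2*z - x*y - z
and trace(a b^2 a^2 b) = trace(a) * trace(b a b^2 a) - trace(b a b^2) = x*y*z^2 - x^2*z - y^2*z + z
next, trace(b a^2 b^-1 a b) = trace(a b^2 a^2) * trace(b) - trace(a b^2 a^2 b) = x^2*y^2*z - x^3*y - x*y^3 - x*y*z^2 + x^2*z + 3*x*y - z
trace(b^2 a^3 b a) = trace(a) * trace(a b a b^2 a) - trace(a b a b^2) = x^2*y*z^2 - x^3*z - x*y^2*z - y*z^2 + 2*x*z + y
trace(b^2 a^3 b) = trace(b) * trace(b a^3 b) - trace(b a^3) = x^2*y^2*z - x^3*y - x*y^3 - x^2*z - y^2*z + 4*x*y + z
trace(b a^3 b a^2 b) = trace(a) * trace(b^2 a^3 b a) - trace(b^2 a^3 b) = x^3*y*z^2 - x^4*z - 2*x^2*y^2*z + x^3*y + x*y^3 - x*y*z^2 + 3*x^2*z + y^2*z - 3*x*y - z
and trace(b a b a b a) = trace(a b a b) * trace(a b) - trace(b a) = z^3 - 3*z
trace(b a^2 b a b a) = trace(a) * trace(b a b a b a) - trace(b a b a b) = x*z^3 - y*z^2 - 2*x*z + y
trace(b a^2 b a b a^2) = trace(a) * trace(b a^2 b a b a) - trace(b a^2 b a b) = x^2*z^3 - 2*x*y*z^2 - x^2*z + y^2*z + x*y - z
and trace(b a^3 b a^2 b a) = trace(a) * trace(b a^2 b a b a^2) - trace(b a^2 b a b a) = x^3*z^3 - 2*x^2*y*z^2 - x^3*z + x*y^2*z - x*z^3 + x^2*y + y*z^2 + x*z - y
next, trace(a b a^2 b a^-1 b a^2) = trace(b a^3 b a^2 b) * trace(a) - trace(b a^3 b a^2 b a) = x^4*y*z^2 - x^5*z - 2*x^3*y^2*z - x^3*z^3 + x^4*y + x^2*y^3 + x^2*y*z^2 + 4*x^3*z + x*z^3 - 4*x^2*y - y*z^2 - 2*x*z + y
next, trace(a b a b a) = trace(a) * trace(b a b a) - trace(b a b) = x*z^2 - y*z - x
and trace(a^2 b a b a) = trace(a) * trace(a b a b a) - trace(a b a b) = x^2*z^2 - x*y*z - x^2 - z^2 + 2
trace(a^2 b a b a^2) = trace(a) * trace(a^2 b a b a) - trace(a^2 b a b) = x^3*z^2 - x^2*y*z - x^3 - 2*x*z^2 + y*z + 3*x
trace(b a^2 b a b a^2 b) = trace(b) * trace(a^2 b a b a^2 b) - trace(a^2 b a b a^2) = x^2*y*z^3 - x^3*z^2 - 2*x*y^2*z^2 + y^3*z + x^3 + x*y^2 + 2*x*z^2 - 2*y*z - 3*x
next, trace(b a b a b a b a) = trace(a b) * trace(a b a b a b) - trace(a^-1 b^-1 a^-1 b^-1) = z^4 - 4*z^2 + 2
trace(b a b a b a b) = trace(b) * trace(a b a b a b) - trace(a b a b a) = y*z^3 - x*z^2 - 2*y*z + x
next, trace(b a b a^2 b a b a) = trace(a) * trace(b a b a b a b a) - trace(b a b a b a b) = x*z^4 - y*z^3 - 3*x*z^2 + 2*y*z + x
trace(a b^2 a) = trace(b) * trace(a^2 b) - trace(a^2) = x*y*z - x^2 - y^2 + 2
trace(b a b^2 a b) = trace(b) * trace(a b^2 a b) - trace(a b^2 a) = y^2*z^2 - 2*x*y*z + x^2 - 2
and trace(b a b a^2 b a b) = trace(a) * trace(b a b^2 a b a) - trace(b a b^2 a b) = x*y*z^3 - x^2*z^2 - y^2*z^2 + 2
trace(b a^2 b a b a^2 b a) = trace(a) * trace(b a b a^2 b a b a) - trace(b a b a^2 b a b) = x^2*z^4 - 2*x*y*z^3 - 2*x^2*z^2 + y^2*z^2 + 2*x*y*z + x^2 - 2
trace(a b a^2 b a^-1 b a^2 b) = trace(b a^2 b a b a^2 b) * trace(a) - trace(b a^2 b a b a^2 b a) = x^3*y*z^3 - x^4*z^2 - 2*x^2*y^2*z^2 - x^2*z^4 + x*y^3*z + 2*x*y*z^3 + x^4 + x^2*y^2 + 4*x^2*z^2 - y^2*z^2 - 4*x*y*z - 4*x^2 + 2
and trace(a^-1 b a^2 b^-1 a b a^2 b) = trace(a b a^2 b a^-1 b a^2) * trace(b) - trace(a b a^2 b a^-1 b a^2 b) = x^4*y^2*z^2 - x^5*y*z - 2*x^3*y^3*z - 2*x^3*y*z^3 + x^4*y^2 + x^4*z^2 + x^2*y^4 + 3*x^2*y^2*z^2 + x^2*z^4 + 4*x^3*y*z - x*y^3*z - x*y*z^3 - x^4 - 5*x^2*y^2 - 4*x^2*z^2 + 2*x*y*z + 4*x^2 + y^2 - 2
next, trace(b a^2 b^-1 a b a^2 b) = trace(a b a^2 b^2 a^2) * trace(b) - trace(a b a^2 b^2 a^2 b) = x^3*y^2*z^2 - x^4*y*z - 2*x^2*y^3*z - x^2*y*z^3 + x^3*y^2 + x^3*z^2 + x*y^4 + x*y^2*z^2 + 3*x^2*y*z - x^3 - 4*x*y^2 - 2*x*z^2 + y*z + 3*x
trace(a^-2 b a^2 b^-1 a b a^2 b) = trace(a^-1 b a^2 b^-1 a b a^2 b) * trace(a) - trace(a^-1 b a^2 b^-1 a b a^2 b a) = x^5*y^2*z^2 - x^6*y*z - 2*x^4*y^3*z - 2*x^4*y*z^3 + x^5*y^2 + x^5*z^2 + x^3*y^4 + 2*x^3*y^2*z^2 + x^3*z^4 + 5*x^4*y*z + x^2*y^3*z - x^5 - 6*x^3*y^2 - 5*x^3*z^2 - x*y^4 - x*y^2*z^2 - x^2*y*z + 5*x^3 + 5*x*y^2 + 2*x*z^2 - y*z - 5*x
and trace(b^-1 a^-2 b a^2 b^-1 a b a^2) = trace(a^-2 b a^2 b^-1 a b a^2) * trace(b) - trace(a^-2 b a^2 b^-1 a b a^2 b) = -x^5*y^2*z^2 + x^6*y*z + 2*x^4*y^3*z + 2*x^4*y*z^3 - x^5*y^2 - x^5*z^2 - x^3*y^4 - 2*x^3*y^2*z^2 - x^3*z^4 - 5*x^4*y*z + x^5 + 5*x^3*y^2 + 5*x^3*z^2 + 2*x^2*y*z - 5*x^3 - 2*x*y^2 - 2*x*z^2 + 5*x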